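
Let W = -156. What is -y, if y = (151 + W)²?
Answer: -25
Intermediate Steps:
y = 25 (y = (151 - 156)² = (-5)² = 25)
-y = -1*25 = -25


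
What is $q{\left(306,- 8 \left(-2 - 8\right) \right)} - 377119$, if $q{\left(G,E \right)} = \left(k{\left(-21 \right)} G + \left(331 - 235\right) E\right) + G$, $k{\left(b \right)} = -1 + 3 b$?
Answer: $-388717$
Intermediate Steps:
$q{\left(G,E \right)} = - 63 G + 96 E$ ($q{\left(G,E \right)} = \left(\left(-1 + 3 \left(-21\right)\right) G + \left(331 - 235\right) E\right) + G = \left(\left(-1 - 63\right) G + \left(331 - 235\right) E\right) + G = \left(- 64 G + 96 E\right) + G = - 63 G + 96 E$)
$q{\left(306,- 8 \left(-2 - 8\right) \right)} - 377119 = \left(\left(-63\right) 306 + 96 \left(- 8 \left(-2 - 8\right)\right)\right) - 377119 = \left(-19278 + 96 \left(\left(-8\right) \left(-10\right)\right)\right) - 377119 = \left(-19278 + 96 \cdot 80\right) - 377119 = \left(-19278 + 7680\right) - 377119 = -11598 - 377119 = -388717$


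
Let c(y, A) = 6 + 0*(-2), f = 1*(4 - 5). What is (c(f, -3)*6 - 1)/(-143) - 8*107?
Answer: -122443/143 ≈ -856.25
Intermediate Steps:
f = -1 (f = 1*(-1) = -1)
c(y, A) = 6 (c(y, A) = 6 + 0 = 6)
(c(f, -3)*6 - 1)/(-143) - 8*107 = (6*6 - 1)/(-143) - 8*107 = (36 - 1)*(-1/143) - 856 = 35*(-1/143) - 856 = -35/143 - 856 = -122443/143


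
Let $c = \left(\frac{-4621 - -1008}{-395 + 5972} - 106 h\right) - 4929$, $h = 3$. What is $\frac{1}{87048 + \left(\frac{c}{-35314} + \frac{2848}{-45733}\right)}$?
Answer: $\frac{4503469779237}{392018426105672282} \approx 1.1488 \cdot 10^{-5}$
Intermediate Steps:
$c = - \frac{29266132}{5577}$ ($c = \left(\frac{-4621 - -1008}{-395 + 5972} - 318\right) - 4929 = \left(\frac{-4621 + 1008}{5577} - 318\right) - 4929 = \left(\left(-3613\right) \frac{1}{5577} - 318\right) - 4929 = \left(- \frac{3613}{5577} - 318\right) - 4929 = - \frac{1777099}{5577} - 4929 = - \frac{29266132}{5577} \approx -5247.6$)
$\frac{1}{87048 + \left(\frac{c}{-35314} + \frac{2848}{-45733}\right)} = \frac{1}{87048 + \left(- \frac{29266132}{5577 \left(-35314\right)} + \frac{2848}{-45733}\right)} = \frac{1}{87048 + \left(\left(- \frac{29266132}{5577}\right) \left(- \frac{1}{35314}\right) + 2848 \left(- \frac{1}{45733}\right)\right)} = \frac{1}{87048 + \left(\frac{14633066}{98473089} - \frac{2848}{45733}\right)} = \frac{1}{87048 + \frac{388762649906}{4503469779237}} = \frac{1}{\frac{392018426105672282}{4503469779237}} = \frac{4503469779237}{392018426105672282}$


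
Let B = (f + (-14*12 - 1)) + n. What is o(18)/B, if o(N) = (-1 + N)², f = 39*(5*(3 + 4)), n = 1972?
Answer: 289/3168 ≈ 0.091225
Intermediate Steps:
f = 1365 (f = 39*(5*7) = 39*35 = 1365)
B = 3168 (B = (1365 + (-14*12 - 1)) + 1972 = (1365 + (-168 - 1)) + 1972 = (1365 - 169) + 1972 = 1196 + 1972 = 3168)
o(18)/B = (-1 + 18)²/3168 = 17²*(1/3168) = 289*(1/3168) = 289/3168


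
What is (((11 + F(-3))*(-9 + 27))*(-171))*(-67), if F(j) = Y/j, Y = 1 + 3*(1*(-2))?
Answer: 2612196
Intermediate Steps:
Y = -5 (Y = 1 + 3*(-2) = 1 - 6 = -5)
F(j) = -5/j
(((11 + F(-3))*(-9 + 27))*(-171))*(-67) = (((11 - 5/(-3))*(-9 + 27))*(-171))*(-67) = (((11 - 5*(-1/3))*18)*(-171))*(-67) = (((11 + 5/3)*18)*(-171))*(-67) = (((38/3)*18)*(-171))*(-67) = (228*(-171))*(-67) = -38988*(-67) = 2612196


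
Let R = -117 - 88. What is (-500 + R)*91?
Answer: -64155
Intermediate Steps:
R = -205
(-500 + R)*91 = (-500 - 205)*91 = -705*91 = -64155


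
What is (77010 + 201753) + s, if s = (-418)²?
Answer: 453487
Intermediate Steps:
s = 174724
(77010 + 201753) + s = (77010 + 201753) + 174724 = 278763 + 174724 = 453487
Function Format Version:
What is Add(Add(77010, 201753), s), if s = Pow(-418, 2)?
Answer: 453487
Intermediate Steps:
s = 174724
Add(Add(77010, 201753), s) = Add(Add(77010, 201753), 174724) = Add(278763, 174724) = 453487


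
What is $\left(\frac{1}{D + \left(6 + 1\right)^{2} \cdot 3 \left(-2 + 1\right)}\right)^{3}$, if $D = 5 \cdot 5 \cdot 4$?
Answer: $- \frac{1}{103823} \approx -9.6318 \cdot 10^{-6}$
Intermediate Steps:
$D = 100$ ($D = 25 \cdot 4 = 100$)
$\left(\frac{1}{D + \left(6 + 1\right)^{2} \cdot 3 \left(-2 + 1\right)}\right)^{3} = \left(\frac{1}{100 + \left(6 + 1\right)^{2} \cdot 3 \left(-2 + 1\right)}\right)^{3} = \left(\frac{1}{100 + 7^{2} \cdot 3 \left(-1\right)}\right)^{3} = \left(\frac{1}{100 + 49 \cdot 3 \left(-1\right)}\right)^{3} = \left(\frac{1}{100 + 147 \left(-1\right)}\right)^{3} = \left(\frac{1}{100 - 147}\right)^{3} = \left(\frac{1}{-47}\right)^{3} = \left(- \frac{1}{47}\right)^{3} = - \frac{1}{103823}$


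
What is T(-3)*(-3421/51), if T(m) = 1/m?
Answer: 3421/153 ≈ 22.359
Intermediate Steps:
T(-3)*(-3421/51) = (-3421/51)/(-3) = -(-3421)/(3*51) = -⅓*(-3421/51) = 3421/153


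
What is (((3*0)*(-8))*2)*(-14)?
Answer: 0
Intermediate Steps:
(((3*0)*(-8))*2)*(-14) = ((0*(-8))*2)*(-14) = (0*2)*(-14) = 0*(-14) = 0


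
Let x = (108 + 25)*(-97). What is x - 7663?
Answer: -20564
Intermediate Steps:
x = -12901 (x = 133*(-97) = -12901)
x - 7663 = -12901 - 7663 = -20564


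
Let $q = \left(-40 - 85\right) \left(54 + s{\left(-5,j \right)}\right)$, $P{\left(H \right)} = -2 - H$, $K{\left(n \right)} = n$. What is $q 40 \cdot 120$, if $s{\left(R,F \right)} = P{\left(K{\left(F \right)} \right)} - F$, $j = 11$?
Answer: $-18000000$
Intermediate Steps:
$s{\left(R,F \right)} = -2 - 2 F$ ($s{\left(R,F \right)} = \left(-2 - F\right) - F = -2 - 2 F$)
$q = -3750$ ($q = \left(-40 - 85\right) \left(54 - 24\right) = - 125 \left(54 - 24\right) = \left(-125\right) 30 = -3750$)
$q 40 \cdot 120 = \left(-3750\right) 40 \cdot 120 = \left(-150000\right) 120 = -18000000$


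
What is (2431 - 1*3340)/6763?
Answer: -909/6763 ≈ -0.13441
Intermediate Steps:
(2431 - 1*3340)/6763 = (2431 - 3340)*(1/6763) = -909*1/6763 = -909/6763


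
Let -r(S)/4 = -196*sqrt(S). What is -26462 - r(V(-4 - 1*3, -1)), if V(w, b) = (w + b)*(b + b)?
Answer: -29598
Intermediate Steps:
V(w, b) = 2*b*(b + w) (V(w, b) = (b + w)*(2*b) = 2*b*(b + w))
r(S) = 784*sqrt(S) (r(S) = -(-784)*sqrt(S) = 784*sqrt(S))
-26462 - r(V(-4 - 1*3, -1)) = -26462 - 784*sqrt(2*(-1)*(-1 + (-4 - 1*3))) = -26462 - 784*sqrt(2*(-1)*(-1 + (-4 - 3))) = -26462 - 784*sqrt(2*(-1)*(-1 - 7)) = -26462 - 784*sqrt(2*(-1)*(-8)) = -26462 - 784*sqrt(16) = -26462 - 784*4 = -26462 - 1*3136 = -26462 - 3136 = -29598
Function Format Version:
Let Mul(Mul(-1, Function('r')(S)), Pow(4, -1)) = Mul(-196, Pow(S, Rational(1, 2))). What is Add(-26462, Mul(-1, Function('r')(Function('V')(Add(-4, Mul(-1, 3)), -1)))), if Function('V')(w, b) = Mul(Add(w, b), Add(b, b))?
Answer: -29598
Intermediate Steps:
Function('V')(w, b) = Mul(2, b, Add(b, w)) (Function('V')(w, b) = Mul(Add(b, w), Mul(2, b)) = Mul(2, b, Add(b, w)))
Function('r')(S) = Mul(784, Pow(S, Rational(1, 2))) (Function('r')(S) = Mul(-4, Mul(-196, Pow(S, Rational(1, 2)))) = Mul(784, Pow(S, Rational(1, 2))))
Add(-26462, Mul(-1, Function('r')(Function('V')(Add(-4, Mul(-1, 3)), -1)))) = Add(-26462, Mul(-1, Mul(784, Pow(Mul(2, -1, Add(-1, Add(-4, Mul(-1, 3)))), Rational(1, 2))))) = Add(-26462, Mul(-1, Mul(784, Pow(Mul(2, -1, Add(-1, Add(-4, -3))), Rational(1, 2))))) = Add(-26462, Mul(-1, Mul(784, Pow(Mul(2, -1, Add(-1, -7)), Rational(1, 2))))) = Add(-26462, Mul(-1, Mul(784, Pow(Mul(2, -1, -8), Rational(1, 2))))) = Add(-26462, Mul(-1, Mul(784, Pow(16, Rational(1, 2))))) = Add(-26462, Mul(-1, Mul(784, 4))) = Add(-26462, Mul(-1, 3136)) = Add(-26462, -3136) = -29598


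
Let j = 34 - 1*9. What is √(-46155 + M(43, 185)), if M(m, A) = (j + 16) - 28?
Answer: I*√46142 ≈ 214.81*I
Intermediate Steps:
j = 25 (j = 34 - 9 = 25)
M(m, A) = 13 (M(m, A) = (25 + 16) - 28 = 41 - 28 = 13)
√(-46155 + M(43, 185)) = √(-46155 + 13) = √(-46142) = I*√46142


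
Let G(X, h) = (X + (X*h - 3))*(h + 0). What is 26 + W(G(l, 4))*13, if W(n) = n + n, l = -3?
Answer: -1846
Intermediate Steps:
G(X, h) = h*(-3 + X + X*h) (G(X, h) = (X + (-3 + X*h))*h = (-3 + X + X*h)*h = h*(-3 + X + X*h))
W(n) = 2*n
26 + W(G(l, 4))*13 = 26 + (2*(4*(-3 - 3 - 3*4)))*13 = 26 + (2*(4*(-3 - 3 - 12)))*13 = 26 + (2*(4*(-18)))*13 = 26 + (2*(-72))*13 = 26 - 144*13 = 26 - 1872 = -1846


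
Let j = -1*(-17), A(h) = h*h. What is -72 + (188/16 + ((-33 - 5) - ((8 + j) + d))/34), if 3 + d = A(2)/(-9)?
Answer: -37945/612 ≈ -62.002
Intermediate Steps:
A(h) = h²
j = 17
d = -31/9 (d = -3 + 2²/(-9) = -3 + 4*(-⅑) = -3 - 4/9 = -31/9 ≈ -3.4444)
-72 + (188/16 + ((-33 - 5) - ((8 + j) + d))/34) = -72 + (188/16 + ((-33 - 5) - ((8 + 17) - 31/9))/34) = -72 + (188*(1/16) + (-38 - (25 - 31/9))*(1/34)) = -72 + (47/4 + (-38 - 1*194/9)*(1/34)) = -72 + (47/4 + (-38 - 194/9)*(1/34)) = -72 + (47/4 - 536/9*1/34) = -72 + (47/4 - 268/153) = -72 + 6119/612 = -37945/612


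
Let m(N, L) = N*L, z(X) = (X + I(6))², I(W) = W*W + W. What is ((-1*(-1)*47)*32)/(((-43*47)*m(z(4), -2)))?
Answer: 4/22747 ≈ 0.00017585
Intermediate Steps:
I(W) = W + W² (I(W) = W² + W = W + W²)
z(X) = (42 + X)² (z(X) = (X + 6*(1 + 6))² = (X + 6*7)² = (X + 42)² = (42 + X)²)
m(N, L) = L*N
((-1*(-1)*47)*32)/(((-43*47)*m(z(4), -2))) = ((-1*(-1)*47)*32)/(((-43*47)*(-2*(42 + 4)²))) = ((1*47)*32)/((-(-4042)*46²)) = (47*32)/((-(-4042)*2116)) = 1504/((-2021*(-4232))) = 1504/8552872 = 1504*(1/8552872) = 4/22747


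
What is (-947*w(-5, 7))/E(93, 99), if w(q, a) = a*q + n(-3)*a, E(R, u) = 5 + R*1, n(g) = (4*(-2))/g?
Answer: 947/6 ≈ 157.83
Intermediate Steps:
n(g) = -8/g
E(R, u) = 5 + R
w(q, a) = 8*a/3 + a*q (w(q, a) = a*q + (-8/(-3))*a = a*q + (-8*(-1/3))*a = a*q + 8*a/3 = 8*a/3 + a*q)
(-947*w(-5, 7))/E(93, 99) = (-947*7*(8 + 3*(-5))/3)/(5 + 93) = -947*7*(8 - 15)/3/98 = -947*7*(-7)/3*(1/98) = -947*(-49/3)*(1/98) = (46403/3)*(1/98) = 947/6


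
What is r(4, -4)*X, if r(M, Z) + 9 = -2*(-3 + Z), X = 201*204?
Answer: 205020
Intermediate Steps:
X = 41004
r(M, Z) = -3 - 2*Z (r(M, Z) = -9 - 2*(-3 + Z) = -9 + (6 - 2*Z) = -3 - 2*Z)
r(4, -4)*X = (-3 - 2*(-4))*41004 = (-3 + 8)*41004 = 5*41004 = 205020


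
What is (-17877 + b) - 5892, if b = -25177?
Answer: -48946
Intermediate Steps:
(-17877 + b) - 5892 = (-17877 - 25177) - 5892 = -43054 - 5892 = -48946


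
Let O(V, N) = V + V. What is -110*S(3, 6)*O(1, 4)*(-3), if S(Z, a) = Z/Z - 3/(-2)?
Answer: 1650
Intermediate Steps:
O(V, N) = 2*V
S(Z, a) = 5/2 (S(Z, a) = 1 - 3*(-½) = 1 + 3/2 = 5/2)
-110*S(3, 6)*O(1, 4)*(-3) = -110*5*(2*1)/2*(-3) = -110*(5/2)*2*(-3) = -550*(-3) = -110*(-15) = 1650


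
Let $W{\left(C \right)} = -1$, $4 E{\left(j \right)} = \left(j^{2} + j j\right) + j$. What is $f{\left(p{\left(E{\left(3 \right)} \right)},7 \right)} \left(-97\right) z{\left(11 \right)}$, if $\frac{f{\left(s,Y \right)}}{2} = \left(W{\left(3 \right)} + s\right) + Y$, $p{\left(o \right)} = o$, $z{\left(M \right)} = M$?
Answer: $- \frac{48015}{2} \approx -24008.0$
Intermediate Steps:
$E{\left(j \right)} = \frac{j^{2}}{2} + \frac{j}{4}$ ($E{\left(j \right)} = \frac{\left(j^{2} + j j\right) + j}{4} = \frac{\left(j^{2} + j^{2}\right) + j}{4} = \frac{2 j^{2} + j}{4} = \frac{j + 2 j^{2}}{4} = \frac{j^{2}}{2} + \frac{j}{4}$)
$f{\left(s,Y \right)} = -2 + 2 Y + 2 s$ ($f{\left(s,Y \right)} = 2 \left(\left(-1 + s\right) + Y\right) = 2 \left(-1 + Y + s\right) = -2 + 2 Y + 2 s$)
$f{\left(p{\left(E{\left(3 \right)} \right)},7 \right)} \left(-97\right) z{\left(11 \right)} = \left(-2 + 2 \cdot 7 + 2 \cdot \frac{1}{4} \cdot 3 \left(1 + 2 \cdot 3\right)\right) \left(-97\right) 11 = \left(-2 + 14 + 2 \cdot \frac{1}{4} \cdot 3 \left(1 + 6\right)\right) \left(-97\right) 11 = \left(-2 + 14 + 2 \cdot \frac{1}{4} \cdot 3 \cdot 7\right) \left(-97\right) 11 = \left(-2 + 14 + 2 \cdot \frac{21}{4}\right) \left(-97\right) 11 = \left(-2 + 14 + \frac{21}{2}\right) \left(-97\right) 11 = \frac{45}{2} \left(-97\right) 11 = \left(- \frac{4365}{2}\right) 11 = - \frac{48015}{2}$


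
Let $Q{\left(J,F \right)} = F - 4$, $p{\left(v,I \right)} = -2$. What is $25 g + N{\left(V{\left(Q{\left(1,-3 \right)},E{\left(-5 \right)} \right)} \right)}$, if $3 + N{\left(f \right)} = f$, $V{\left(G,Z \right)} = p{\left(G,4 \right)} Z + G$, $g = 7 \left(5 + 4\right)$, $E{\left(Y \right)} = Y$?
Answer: $1575$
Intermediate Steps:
$Q{\left(J,F \right)} = -4 + F$
$g = 63$ ($g = 7 \cdot 9 = 63$)
$V{\left(G,Z \right)} = G - 2 Z$ ($V{\left(G,Z \right)} = - 2 Z + G = G - 2 Z$)
$N{\left(f \right)} = -3 + f$
$25 g + N{\left(V{\left(Q{\left(1,-3 \right)},E{\left(-5 \right)} \right)} \right)} = 25 \cdot 63 - 0 = 1575 + \left(-3 + \left(-7 + 10\right)\right) = 1575 + \left(-3 + 3\right) = 1575 + 0 = 1575$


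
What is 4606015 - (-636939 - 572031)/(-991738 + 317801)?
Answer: 3104162722085/673937 ≈ 4.6060e+6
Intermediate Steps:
4606015 - (-636939 - 572031)/(-991738 + 317801) = 4606015 - (-1208970)/(-673937) = 4606015 - (-1208970)*(-1)/673937 = 4606015 - 1*1208970/673937 = 4606015 - 1208970/673937 = 3104162722085/673937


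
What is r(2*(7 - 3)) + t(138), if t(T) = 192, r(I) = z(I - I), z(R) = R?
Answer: 192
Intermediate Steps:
r(I) = 0 (r(I) = I - I = 0)
r(2*(7 - 3)) + t(138) = 0 + 192 = 192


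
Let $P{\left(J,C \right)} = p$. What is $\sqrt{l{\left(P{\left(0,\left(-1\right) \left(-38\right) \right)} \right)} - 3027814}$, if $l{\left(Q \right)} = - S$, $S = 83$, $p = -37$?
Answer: $3 i \sqrt{336433} \approx 1740.1 i$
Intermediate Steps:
$P{\left(J,C \right)} = -37$
$l{\left(Q \right)} = -83$ ($l{\left(Q \right)} = \left(-1\right) 83 = -83$)
$\sqrt{l{\left(P{\left(0,\left(-1\right) \left(-38\right) \right)} \right)} - 3027814} = \sqrt{-83 - 3027814} = \sqrt{-3027897} = 3 i \sqrt{336433}$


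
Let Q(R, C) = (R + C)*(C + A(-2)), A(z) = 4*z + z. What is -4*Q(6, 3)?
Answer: 252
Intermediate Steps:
A(z) = 5*z
Q(R, C) = (-10 + C)*(C + R) (Q(R, C) = (R + C)*(C + 5*(-2)) = (C + R)*(C - 10) = (C + R)*(-10 + C) = (-10 + C)*(C + R))
-4*Q(6, 3) = -4*(3**2 - 10*3 - 10*6 + 3*6) = -4*(9 - 30 - 60 + 18) = -4*(-63) = 252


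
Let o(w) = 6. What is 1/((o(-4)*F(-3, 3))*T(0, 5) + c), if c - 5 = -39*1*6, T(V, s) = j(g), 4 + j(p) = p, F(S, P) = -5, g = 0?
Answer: -1/109 ≈ -0.0091743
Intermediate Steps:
j(p) = -4 + p
T(V, s) = -4 (T(V, s) = -4 + 0 = -4)
c = -229 (c = 5 - 39*1*6 = 5 - 39*6 = 5 - 234 = -229)
1/((o(-4)*F(-3, 3))*T(0, 5) + c) = 1/((6*(-5))*(-4) - 229) = 1/(-30*(-4) - 229) = 1/(120 - 229) = 1/(-109) = -1/109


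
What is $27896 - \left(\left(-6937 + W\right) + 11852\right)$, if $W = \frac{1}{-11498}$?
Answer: $\frac{264235539}{11498} \approx 22981.0$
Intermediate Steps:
$W = - \frac{1}{11498} \approx -8.6972 \cdot 10^{-5}$
$27896 - \left(\left(-6937 + W\right) + 11852\right) = 27896 - \left(\left(-6937 - \frac{1}{11498}\right) + 11852\right) = 27896 - \left(- \frac{79761627}{11498} + 11852\right) = 27896 - \frac{56512669}{11498} = \frac{264235539}{11498}$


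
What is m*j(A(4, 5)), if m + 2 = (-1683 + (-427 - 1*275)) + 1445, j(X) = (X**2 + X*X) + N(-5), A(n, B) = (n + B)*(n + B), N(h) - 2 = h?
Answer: -12358098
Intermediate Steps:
N(h) = 2 + h
A(n, B) = (B + n)**2 (A(n, B) = (B + n)*(B + n) = (B + n)**2)
j(X) = -3 + 2*X**2 (j(X) = (X**2 + X*X) + (2 - 5) = (X**2 + X**2) - 3 = 2*X**2 - 3 = -3 + 2*X**2)
m = -942 (m = -2 + ((-1683 + (-427 - 1*275)) + 1445) = -2 + ((-1683 + (-427 - 275)) + 1445) = -2 + ((-1683 - 702) + 1445) = -2 + (-2385 + 1445) = -2 - 940 = -942)
m*j(A(4, 5)) = -942*(-3 + 2*((5 + 4)**2)**2) = -942*(-3 + 2*(9**2)**2) = -942*(-3 + 2*81**2) = -942*(-3 + 2*6561) = -942*(-3 + 13122) = -942*13119 = -12358098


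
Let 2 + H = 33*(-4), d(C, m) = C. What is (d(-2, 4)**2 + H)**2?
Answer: 16900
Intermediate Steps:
H = -134 (H = -2 + 33*(-4) = -2 - 132 = -134)
(d(-2, 4)**2 + H)**2 = ((-2)**2 - 134)**2 = (4 - 134)**2 = (-130)**2 = 16900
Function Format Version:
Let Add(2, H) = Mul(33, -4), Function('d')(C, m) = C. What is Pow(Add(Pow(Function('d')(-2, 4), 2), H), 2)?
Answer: 16900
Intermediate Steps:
H = -134 (H = Add(-2, Mul(33, -4)) = Add(-2, -132) = -134)
Pow(Add(Pow(Function('d')(-2, 4), 2), H), 2) = Pow(Add(Pow(-2, 2), -134), 2) = Pow(Add(4, -134), 2) = Pow(-130, 2) = 16900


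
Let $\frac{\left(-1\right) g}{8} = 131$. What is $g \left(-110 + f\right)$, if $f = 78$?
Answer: $33536$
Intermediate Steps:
$g = -1048$ ($g = \left(-8\right) 131 = -1048$)
$g \left(-110 + f\right) = - 1048 \left(-110 + 78\right) = \left(-1048\right) \left(-32\right) = 33536$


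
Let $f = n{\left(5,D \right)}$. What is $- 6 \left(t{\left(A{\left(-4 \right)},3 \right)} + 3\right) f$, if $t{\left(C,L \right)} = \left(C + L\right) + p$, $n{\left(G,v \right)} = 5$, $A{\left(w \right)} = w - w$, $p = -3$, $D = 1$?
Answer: $-90$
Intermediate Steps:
$A{\left(w \right)} = 0$
$t{\left(C,L \right)} = -3 + C + L$ ($t{\left(C,L \right)} = \left(C + L\right) - 3 = -3 + C + L$)
$f = 5$
$- 6 \left(t{\left(A{\left(-4 \right)},3 \right)} + 3\right) f = - 6 \left(\left(-3 + 0 + 3\right) + 3\right) 5 = - 6 \left(0 + 3\right) 5 = \left(-6\right) 3 \cdot 5 = \left(-18\right) 5 = -90$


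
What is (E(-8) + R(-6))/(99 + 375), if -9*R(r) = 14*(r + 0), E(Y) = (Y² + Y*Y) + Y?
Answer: 194/711 ≈ 0.27286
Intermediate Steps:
E(Y) = Y + 2*Y² (E(Y) = (Y² + Y²) + Y = 2*Y² + Y = Y + 2*Y²)
R(r) = -14*r/9 (R(r) = -14*(r + 0)/9 = -14*r/9)
(E(-8) + R(-6))/(99 + 375) = (-8*(1 + 2*(-8)) - 14/9*(-6))/(99 + 375) = (-8*(1 - 16) + 28/3)/474 = (-8*(-15) + 28/3)*(1/474) = (120 + 28/3)*(1/474) = (388/3)*(1/474) = 194/711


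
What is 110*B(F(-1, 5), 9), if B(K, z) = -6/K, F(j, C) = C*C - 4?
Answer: -220/7 ≈ -31.429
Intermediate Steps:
F(j, C) = -4 + C**2 (F(j, C) = C**2 - 4 = -4 + C**2)
110*B(F(-1, 5), 9) = 110*(-6/(-4 + 5**2)) = 110*(-6/(-4 + 25)) = 110*(-6/21) = 110*(-6*1/21) = 110*(-2/7) = -220/7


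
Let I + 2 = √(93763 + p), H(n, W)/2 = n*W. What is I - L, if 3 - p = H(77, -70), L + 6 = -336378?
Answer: 336382 + √104546 ≈ 3.3671e+5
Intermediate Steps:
L = -336384 (L = -6 - 336378 = -336384)
H(n, W) = 2*W*n (H(n, W) = 2*(n*W) = 2*(W*n) = 2*W*n)
p = 10783 (p = 3 - 2*(-70)*77 = 3 - 1*(-10780) = 3 + 10780 = 10783)
I = -2 + √104546 (I = -2 + √(93763 + 10783) = -2 + √104546 ≈ 321.34)
I - L = (-2 + √104546) - 1*(-336384) = (-2 + √104546) + 336384 = 336382 + √104546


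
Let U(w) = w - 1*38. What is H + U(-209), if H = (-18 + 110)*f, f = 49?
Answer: 4261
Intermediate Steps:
U(w) = -38 + w (U(w) = w - 38 = -38 + w)
H = 4508 (H = (-18 + 110)*49 = 92*49 = 4508)
H + U(-209) = 4508 + (-38 - 209) = 4508 - 247 = 4261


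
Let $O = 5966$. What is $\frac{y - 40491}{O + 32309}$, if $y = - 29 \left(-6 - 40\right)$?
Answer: $- \frac{39157}{38275} \approx -1.023$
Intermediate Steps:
$y = 1334$ ($y = \left(-29\right) \left(-46\right) = 1334$)
$\frac{y - 40491}{O + 32309} = \frac{1334 - 40491}{5966 + 32309} = - \frac{39157}{38275}$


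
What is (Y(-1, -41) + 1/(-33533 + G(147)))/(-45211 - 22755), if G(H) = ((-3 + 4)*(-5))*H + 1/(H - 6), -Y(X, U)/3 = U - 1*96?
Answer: -58407774/9658742213 ≈ -0.0060471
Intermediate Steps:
Y(X, U) = 288 - 3*U (Y(X, U) = -3*(U - 1*96) = -3*(U - 96) = -3*(-96 + U) = 288 - 3*U)
G(H) = 1/(-6 + H) - 5*H (G(H) = (1*(-5))*H + 1/(-6 + H) = -5*H + 1/(-6 + H) = 1/(-6 + H) - 5*H)
(Y(-1, -41) + 1/(-33533 + G(147)))/(-45211 - 22755) = ((288 - 3*(-41)) + 1/(-33533 + (1 - 5*147² + 30*147)/(-6 + 147)))/(-45211 - 22755) = ((288 + 123) + 1/(-33533 + (1 - 5*21609 + 4410)/141))/(-67966) = (411 + 1/(-33533 + (1 - 108045 + 4410)/141))*(-1/67966) = (411 + 1/(-33533 + (1/141)*(-103634)))*(-1/67966) = (411 + 1/(-33533 - 103634/141))*(-1/67966) = (411 + 1/(-4831787/141))*(-1/67966) = (411 - 141/4831787)*(-1/67966) = (1985864316/4831787)*(-1/67966) = -58407774/9658742213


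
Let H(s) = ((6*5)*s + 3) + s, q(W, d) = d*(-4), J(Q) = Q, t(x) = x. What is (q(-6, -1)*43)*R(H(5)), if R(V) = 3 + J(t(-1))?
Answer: 344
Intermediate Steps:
q(W, d) = -4*d
H(s) = 3 + 31*s (H(s) = (30*s + 3) + s = (3 + 30*s) + s = 3 + 31*s)
R(V) = 2 (R(V) = 3 - 1 = 2)
(q(-6, -1)*43)*R(H(5)) = (-4*(-1)*43)*2 = (4*43)*2 = 172*2 = 344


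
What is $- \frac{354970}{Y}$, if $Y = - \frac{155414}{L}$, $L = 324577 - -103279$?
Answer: $\frac{638134640}{653} \approx 9.7724 \cdot 10^{5}$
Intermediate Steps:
$L = 427856$ ($L = 324577 + 103279 = 427856$)
$Y = - \frac{4571}{12584}$ ($Y = - \frac{155414}{427856} = \left(-155414\right) \frac{1}{427856} = - \frac{4571}{12584} \approx -0.36324$)
$- \frac{354970}{Y} = - \frac{354970}{- \frac{4571}{12584}} = \left(-354970\right) \left(- \frac{12584}{4571}\right) = \frac{638134640}{653}$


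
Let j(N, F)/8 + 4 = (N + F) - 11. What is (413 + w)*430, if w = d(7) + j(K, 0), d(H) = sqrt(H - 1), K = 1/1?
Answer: 129430 + 430*sqrt(6) ≈ 1.3048e+5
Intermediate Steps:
K = 1
d(H) = sqrt(-1 + H)
j(N, F) = -120 + 8*F + 8*N (j(N, F) = -32 + 8*((N + F) - 11) = -32 + 8*((F + N) - 11) = -32 + 8*(-11 + F + N) = -32 + (-88 + 8*F + 8*N) = -120 + 8*F + 8*N)
w = -112 + sqrt(6) (w = sqrt(-1 + 7) + (-120 + 8*0 + 8*1) = sqrt(6) + (-120 + 0 + 8) = sqrt(6) - 112 = -112 + sqrt(6) ≈ -109.55)
(413 + w)*430 = (413 + (-112 + sqrt(6)))*430 = (301 + sqrt(6))*430 = 129430 + 430*sqrt(6)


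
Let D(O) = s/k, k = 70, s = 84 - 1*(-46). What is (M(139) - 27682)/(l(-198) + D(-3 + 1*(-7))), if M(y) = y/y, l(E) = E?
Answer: 193767/1373 ≈ 141.13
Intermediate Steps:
s = 130 (s = 84 + 46 = 130)
M(y) = 1
D(O) = 13/7 (D(O) = 130/70 = 130*(1/70) = 13/7)
(M(139) - 27682)/(l(-198) + D(-3 + 1*(-7))) = (1 - 27682)/(-198 + 13/7) = -27681/(-1373/7) = -27681*(-7/1373) = 193767/1373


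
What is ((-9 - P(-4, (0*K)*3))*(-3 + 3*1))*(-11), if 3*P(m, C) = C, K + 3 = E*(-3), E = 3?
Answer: 0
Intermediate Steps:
K = -12 (K = -3 + 3*(-3) = -3 - 9 = -12)
P(m, C) = C/3
((-9 - P(-4, (0*K)*3))*(-3 + 3*1))*(-11) = ((-9 - (0*(-12))*3/3)*(-3 + 3*1))*(-11) = ((-9 - 0*3/3)*(-3 + 3))*(-11) = ((-9 - 0/3)*0)*(-11) = ((-9 - 1*0)*0)*(-11) = ((-9 + 0)*0)*(-11) = -9*0*(-11) = 0*(-11) = 0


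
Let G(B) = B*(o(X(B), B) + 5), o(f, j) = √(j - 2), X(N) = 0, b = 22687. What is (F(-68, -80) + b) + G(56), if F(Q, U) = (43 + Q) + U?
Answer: 22862 + 168*√6 ≈ 23274.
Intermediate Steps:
o(f, j) = √(-2 + j)
G(B) = B*(5 + √(-2 + B)) (G(B) = B*(√(-2 + B) + 5) = B*(5 + √(-2 + B)))
F(Q, U) = 43 + Q + U
(F(-68, -80) + b) + G(56) = ((43 - 68 - 80) + 22687) + 56*(5 + √(-2 + 56)) = (-105 + 22687) + 56*(5 + √54) = 22582 + 56*(5 + 3*√6) = 22582 + (280 + 168*√6) = 22862 + 168*√6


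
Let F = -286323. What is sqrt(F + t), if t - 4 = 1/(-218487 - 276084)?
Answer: 5*I*sqrt(2801350525097586)/494571 ≈ 535.09*I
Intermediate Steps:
t = 1978283/494571 (t = 4 + 1/(-218487 - 276084) = 4 + 1/(-494571) = 4 - 1/494571 = 1978283/494571 ≈ 4.0000)
sqrt(F + t) = sqrt(-286323 + 1978283/494571) = sqrt(-141605074150/494571) = 5*I*sqrt(2801350525097586)/494571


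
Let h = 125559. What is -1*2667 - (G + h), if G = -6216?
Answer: -122010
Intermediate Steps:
-1*2667 - (G + h) = -1*2667 - (-6216 + 125559) = -2667 - 1*119343 = -2667 - 119343 = -122010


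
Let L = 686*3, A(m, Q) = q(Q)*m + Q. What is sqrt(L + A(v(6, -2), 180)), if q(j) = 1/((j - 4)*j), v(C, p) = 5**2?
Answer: sqrt(155979703)/264 ≈ 47.307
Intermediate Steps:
v(C, p) = 25
q(j) = 1/(j*(-4 + j)) (q(j) = 1/((-4 + j)*j) = 1/(j*(-4 + j)))
A(m, Q) = Q + m/(Q*(-4 + Q)) (A(m, Q) = (1/(Q*(-4 + Q)))*m + Q = m/(Q*(-4 + Q)) + Q = Q + m/(Q*(-4 + Q)))
L = 2058
sqrt(L + A(v(6, -2), 180)) = sqrt(2058 + (25 + 180**2*(-4 + 180))/(180*(-4 + 180))) = sqrt(2058 + (1/180)*(25 + 32400*176)/176) = sqrt(2058 + (1/180)*(1/176)*(25 + 5702400)) = sqrt(2058 + (1/180)*(1/176)*5702425) = sqrt(2058 + 1140485/6336) = sqrt(14179973/6336) = sqrt(155979703)/264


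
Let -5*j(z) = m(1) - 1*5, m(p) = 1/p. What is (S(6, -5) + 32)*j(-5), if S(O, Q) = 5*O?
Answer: 248/5 ≈ 49.600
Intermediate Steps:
j(z) = 4/5 (j(z) = -(1/1 - 1*5)/5 = -(1 - 5)/5 = -1/5*(-4) = 4/5)
(S(6, -5) + 32)*j(-5) = (5*6 + 32)*(4/5) = (30 + 32)*(4/5) = 62*(4/5) = 248/5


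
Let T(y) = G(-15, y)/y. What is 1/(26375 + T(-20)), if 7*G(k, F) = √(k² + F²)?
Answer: 28/738495 ≈ 3.7915e-5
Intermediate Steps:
G(k, F) = √(F² + k²)/7 (G(k, F) = √(k² + F²)/7 = √(F² + k²)/7)
T(y) = √(225 + y²)/(7*y) (T(y) = (√(y² + (-15)²)/7)/y = (√(y² + 225)/7)/y = (√(225 + y²)/7)/y = √(225 + y²)/(7*y))
1/(26375 + T(-20)) = 1/(26375 + (⅐)*√(225 + (-20)²)/(-20)) = 1/(26375 + (⅐)*(-1/20)*√(225 + 400)) = 1/(26375 + (⅐)*(-1/20)*√625) = 1/(26375 + (⅐)*(-1/20)*25) = 1/(26375 - 5/28) = 1/(738495/28) = 28/738495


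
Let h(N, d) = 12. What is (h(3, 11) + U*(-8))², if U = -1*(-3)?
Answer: 144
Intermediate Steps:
U = 3
(h(3, 11) + U*(-8))² = (12 + 3*(-8))² = (12 - 24)² = (-12)² = 144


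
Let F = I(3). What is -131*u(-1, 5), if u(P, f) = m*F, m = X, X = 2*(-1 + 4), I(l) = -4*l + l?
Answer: 7074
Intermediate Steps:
I(l) = -3*l
X = 6 (X = 2*3 = 6)
F = -9 (F = -3*3 = -9)
m = 6
u(P, f) = -54 (u(P, f) = 6*(-9) = -54)
-131*u(-1, 5) = -131*(-54) = 7074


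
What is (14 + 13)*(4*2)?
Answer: 216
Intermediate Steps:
(14 + 13)*(4*2) = 27*8 = 216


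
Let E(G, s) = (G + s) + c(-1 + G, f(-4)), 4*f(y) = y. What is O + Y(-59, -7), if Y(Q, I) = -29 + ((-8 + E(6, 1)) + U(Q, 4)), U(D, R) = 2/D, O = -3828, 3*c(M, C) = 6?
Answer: -227506/59 ≈ -3856.0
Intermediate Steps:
f(y) = y/4
c(M, C) = 2 (c(M, C) = (⅓)*6 = 2)
E(G, s) = 2 + G + s (E(G, s) = (G + s) + 2 = 2 + G + s)
Y(Q, I) = -28 + 2/Q (Y(Q, I) = -29 + ((-8 + (2 + 6 + 1)) + 2/Q) = -29 + ((-8 + 9) + 2/Q) = -29 + (1 + 2/Q) = -28 + 2/Q)
O + Y(-59, -7) = -3828 + (-28 + 2/(-59)) = -3828 + (-28 + 2*(-1/59)) = -3828 + (-28 - 2/59) = -3828 - 1654/59 = -227506/59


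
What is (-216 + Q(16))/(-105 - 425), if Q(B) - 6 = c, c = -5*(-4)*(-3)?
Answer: 27/53 ≈ 0.50943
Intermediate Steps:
c = -60 (c = 20*(-3) = -60)
Q(B) = -54 (Q(B) = 6 - 60 = -54)
(-216 + Q(16))/(-105 - 425) = (-216 - 54)/(-105 - 425) = -270/(-530) = -270*(-1/530) = 27/53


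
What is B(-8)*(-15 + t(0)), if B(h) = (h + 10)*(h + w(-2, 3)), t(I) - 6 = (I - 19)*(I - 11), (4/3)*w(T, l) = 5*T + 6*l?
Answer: -800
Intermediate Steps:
w(T, l) = 9*l/2 + 15*T/4 (w(T, l) = 3*(5*T + 6*l)/4 = 9*l/2 + 15*T/4)
t(I) = 6 + (-19 + I)*(-11 + I) (t(I) = 6 + (I - 19)*(I - 11) = 6 + (-19 + I)*(-11 + I))
B(h) = (6 + h)*(10 + h) (B(h) = (h + 10)*(h + ((9/2)*3 + (15/4)*(-2))) = (10 + h)*(h + (27/2 - 15/2)) = (10 + h)*(h + 6) = (10 + h)*(6 + h) = (6 + h)*(10 + h))
B(-8)*(-15 + t(0)) = (60 + (-8)**2 + 16*(-8))*(-15 + (215 + 0**2 - 30*0)) = (60 + 64 - 128)*(-15 + (215 + 0 + 0)) = -4*(-15 + 215) = -4*200 = -800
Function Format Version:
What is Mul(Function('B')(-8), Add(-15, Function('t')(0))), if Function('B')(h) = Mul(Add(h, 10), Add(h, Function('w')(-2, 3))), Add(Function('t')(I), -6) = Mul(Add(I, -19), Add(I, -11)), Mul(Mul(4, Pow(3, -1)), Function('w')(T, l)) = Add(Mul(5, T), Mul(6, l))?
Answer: -800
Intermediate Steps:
Function('w')(T, l) = Add(Mul(Rational(9, 2), l), Mul(Rational(15, 4), T)) (Function('w')(T, l) = Mul(Rational(3, 4), Add(Mul(5, T), Mul(6, l))) = Add(Mul(Rational(9, 2), l), Mul(Rational(15, 4), T)))
Function('t')(I) = Add(6, Mul(Add(-19, I), Add(-11, I))) (Function('t')(I) = Add(6, Mul(Add(I, -19), Add(I, -11))) = Add(6, Mul(Add(-19, I), Add(-11, I))))
Function('B')(h) = Mul(Add(6, h), Add(10, h)) (Function('B')(h) = Mul(Add(h, 10), Add(h, Add(Mul(Rational(9, 2), 3), Mul(Rational(15, 4), -2)))) = Mul(Add(10, h), Add(h, Add(Rational(27, 2), Rational(-15, 2)))) = Mul(Add(10, h), Add(h, 6)) = Mul(Add(10, h), Add(6, h)) = Mul(Add(6, h), Add(10, h)))
Mul(Function('B')(-8), Add(-15, Function('t')(0))) = Mul(Add(60, Pow(-8, 2), Mul(16, -8)), Add(-15, Add(215, Pow(0, 2), Mul(-30, 0)))) = Mul(Add(60, 64, -128), Add(-15, Add(215, 0, 0))) = Mul(-4, Add(-15, 215)) = Mul(-4, 200) = -800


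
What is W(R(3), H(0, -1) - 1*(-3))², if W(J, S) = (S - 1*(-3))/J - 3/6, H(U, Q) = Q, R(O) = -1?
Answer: 121/4 ≈ 30.250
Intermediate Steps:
W(J, S) = -½ + (3 + S)/J (W(J, S) = (S + 3)/J - 3*⅙ = (3 + S)/J - ½ = -½ + (3 + S)/J)
W(R(3), H(0, -1) - 1*(-3))² = ((3 + (-1 - 1*(-3)) - ½*(-1))/(-1))² = (-(3 + (-1 + 3) + ½))² = (-(3 + 2 + ½))² = (-1*11/2)² = (-11/2)² = 121/4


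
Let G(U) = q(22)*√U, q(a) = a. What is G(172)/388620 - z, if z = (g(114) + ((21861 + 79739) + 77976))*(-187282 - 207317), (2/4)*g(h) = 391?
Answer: 71169086442 + 11*√43/97155 ≈ 7.1169e+10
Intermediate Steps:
g(h) = 782 (g(h) = 2*391 = 782)
G(U) = 22*√U
z = -71169086442 (z = (782 + ((21861 + 79739) + 77976))*(-187282 - 207317) = (782 + (101600 + 77976))*(-394599) = (782 + 179576)*(-394599) = 180358*(-394599) = -71169086442)
G(172)/388620 - z = (22*√172)/388620 - 1*(-71169086442) = (22*(2*√43))*(1/388620) + 71169086442 = (44*√43)*(1/388620) + 71169086442 = 11*√43/97155 + 71169086442 = 71169086442 + 11*√43/97155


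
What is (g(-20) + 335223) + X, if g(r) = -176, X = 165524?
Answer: 500571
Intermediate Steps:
(g(-20) + 335223) + X = (-176 + 335223) + 165524 = 335047 + 165524 = 500571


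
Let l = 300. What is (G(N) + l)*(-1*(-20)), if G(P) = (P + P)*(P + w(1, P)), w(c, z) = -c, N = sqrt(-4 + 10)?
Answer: 6240 - 40*sqrt(6) ≈ 6142.0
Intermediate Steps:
N = sqrt(6) ≈ 2.4495
G(P) = 2*P*(-1 + P) (G(P) = (P + P)*(P - 1*1) = (2*P)*(P - 1) = (2*P)*(-1 + P) = 2*P*(-1 + P))
(G(N) + l)*(-1*(-20)) = (2*sqrt(6)*(-1 + sqrt(6)) + 300)*(-1*(-20)) = (300 + 2*sqrt(6)*(-1 + sqrt(6)))*20 = 6000 + 40*sqrt(6)*(-1 + sqrt(6))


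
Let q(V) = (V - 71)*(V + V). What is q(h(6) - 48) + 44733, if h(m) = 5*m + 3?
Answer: 47313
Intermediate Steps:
h(m) = 3 + 5*m
q(V) = 2*V*(-71 + V) (q(V) = (-71 + V)*(2*V) = 2*V*(-71 + V))
q(h(6) - 48) + 44733 = 2*((3 + 5*6) - 48)*(-71 + ((3 + 5*6) - 48)) + 44733 = 2*((3 + 30) - 48)*(-71 + ((3 + 30) - 48)) + 44733 = 2*(33 - 48)*(-71 + (33 - 48)) + 44733 = 2*(-15)*(-71 - 15) + 44733 = 2*(-15)*(-86) + 44733 = 2580 + 44733 = 47313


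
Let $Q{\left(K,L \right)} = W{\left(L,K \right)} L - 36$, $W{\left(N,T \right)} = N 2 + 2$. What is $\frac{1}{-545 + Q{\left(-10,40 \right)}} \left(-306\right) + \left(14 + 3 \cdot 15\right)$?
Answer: $\frac{158935}{2699} \approx 58.887$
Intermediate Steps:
$W{\left(N,T \right)} = 2 + 2 N$ ($W{\left(N,T \right)} = 2 N + 2 = 2 + 2 N$)
$Q{\left(K,L \right)} = -36 + L \left(2 + 2 L\right)$ ($Q{\left(K,L \right)} = \left(2 + 2 L\right) L - 36 = L \left(2 + 2 L\right) - 36 = -36 + L \left(2 + 2 L\right)$)
$\frac{1}{-545 + Q{\left(-10,40 \right)}} \left(-306\right) + \left(14 + 3 \cdot 15\right) = \frac{1}{-545 - \left(36 - 80 \left(1 + 40\right)\right)} \left(-306\right) + \left(14 + 3 \cdot 15\right) = \frac{1}{-545 - \left(36 - 3280\right)} \left(-306\right) + \left(14 + 45\right) = \frac{1}{-545 + \left(-36 + 3280\right)} \left(-306\right) + 59 = \frac{1}{-545 + 3244} \left(-306\right) + 59 = \frac{1}{2699} \left(-306\right) + 59 = - \frac{306}{2699} + 59 = \frac{158935}{2699}$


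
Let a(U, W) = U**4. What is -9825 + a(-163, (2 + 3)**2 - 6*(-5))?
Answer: 705901936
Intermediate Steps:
-9825 + a(-163, (2 + 3)**2 - 6*(-5)) = -9825 + (-163)**4 = -9825 + 705911761 = 705901936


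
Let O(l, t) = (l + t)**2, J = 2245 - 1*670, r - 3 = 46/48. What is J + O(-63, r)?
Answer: 2915089/576 ≈ 5060.9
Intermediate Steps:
r = 95/24 (r = 3 + 46/48 = 3 + 46*(1/48) = 3 + 23/24 = 95/24 ≈ 3.9583)
J = 1575 (J = 2245 - 670 = 1575)
J + O(-63, r) = 1575 + (-63 + 95/24)**2 = 1575 + (-1417/24)**2 = 1575 + 2007889/576 = 2915089/576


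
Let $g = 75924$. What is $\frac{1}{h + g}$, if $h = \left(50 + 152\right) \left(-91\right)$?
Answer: $\frac{1}{57542} \approx 1.7379 \cdot 10^{-5}$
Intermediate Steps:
$h = -18382$ ($h = 202 \left(-91\right) = -18382$)
$\frac{1}{h + g} = \frac{1}{-18382 + 75924} = \frac{1}{57542}$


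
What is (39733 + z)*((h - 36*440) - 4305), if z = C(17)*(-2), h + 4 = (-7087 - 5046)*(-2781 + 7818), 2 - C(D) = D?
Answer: -2430874025410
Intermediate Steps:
C(D) = 2 - D
h = -61113925 (h = -4 + (-7087 - 5046)*(-2781 + 7818) = -4 - 12133*5037 = -4 - 61113921 = -61113925)
z = 30 (z = (2 - 1*17)*(-2) = (2 - 17)*(-2) = -15*(-2) = 30)
(39733 + z)*((h - 36*440) - 4305) = (39733 + 30)*((-61113925 - 36*440) - 4305) = 39763*((-61113925 - 15840) - 4305) = 39763*(-61129765 - 4305) = 39763*(-61134070) = -2430874025410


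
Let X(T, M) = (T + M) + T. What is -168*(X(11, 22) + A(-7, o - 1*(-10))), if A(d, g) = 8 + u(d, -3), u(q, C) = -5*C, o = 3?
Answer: -11256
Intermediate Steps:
A(d, g) = 23 (A(d, g) = 8 - 5*(-3) = 8 + 15 = 23)
X(T, M) = M + 2*T (X(T, M) = (M + T) + T = M + 2*T)
-168*(X(11, 22) + A(-7, o - 1*(-10))) = -168*((22 + 2*11) + 23) = -168*((22 + 22) + 23) = -168*(44 + 23) = -168*67 = -11256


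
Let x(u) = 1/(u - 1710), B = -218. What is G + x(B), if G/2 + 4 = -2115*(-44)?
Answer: 358823935/1928 ≈ 1.8611e+5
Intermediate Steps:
x(u) = 1/(-1710 + u)
G = 186112 (G = -8 + 2*(-2115*(-44)) = -8 + 2*93060 = -8 + 186120 = 186112)
G + x(B) = 186112 + 1/(-1710 - 218) = 186112 + 1/(-1928) = 186112 - 1/1928 = 358823935/1928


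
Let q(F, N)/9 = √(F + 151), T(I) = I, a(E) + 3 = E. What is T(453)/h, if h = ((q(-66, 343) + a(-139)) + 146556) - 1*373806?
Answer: -6059328/3041594987 - 4077*√85/51707114779 ≈ -0.0019929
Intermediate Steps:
a(E) = -3 + E
q(F, N) = 9*√(151 + F) (q(F, N) = 9*√(F + 151) = 9*√(151 + F))
h = -227392 + 9*√85 (h = ((9*√(151 - 66) + (-3 - 139)) + 146556) - 1*373806 = ((9*√85 - 142) + 146556) - 373806 = ((-142 + 9*√85) + 146556) - 373806 = (146414 + 9*√85) - 373806 = -227392 + 9*√85 ≈ -2.2731e+5)
T(453)/h = 453/(-227392 + 9*√85)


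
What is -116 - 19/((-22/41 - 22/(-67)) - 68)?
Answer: -21682495/187368 ≈ -115.72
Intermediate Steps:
-116 - 19/((-22/41 - 22/(-67)) - 68) = -116 - 19/((-22*1/41 - 22*(-1/67)) - 68) = -116 - 19/((-22/41 + 22/67) - 68) = -116 - 19/(-572/2747 - 68) = -116 - 19/(-187368/2747) = -116 - 19*(-2747/187368) = -116 + 52193/187368 = -21682495/187368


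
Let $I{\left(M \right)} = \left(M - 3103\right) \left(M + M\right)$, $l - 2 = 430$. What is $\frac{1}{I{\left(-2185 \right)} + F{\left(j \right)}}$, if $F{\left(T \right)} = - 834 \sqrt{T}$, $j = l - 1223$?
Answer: $\frac{i}{2 \left(417 \sqrt{791} + 11554280 i\right)} \approx 4.3274 \cdot 10^{-8} + 4.3925 \cdot 10^{-11} i$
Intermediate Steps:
$l = 432$ ($l = 2 + 430 = 432$)
$j = -791$ ($j = 432 - 1223 = -791$)
$I{\left(M \right)} = 2 M \left(-3103 + M\right)$ ($I{\left(M \right)} = \left(-3103 + M\right) 2 M = 2 M \left(-3103 + M\right)$)
$\frac{1}{I{\left(-2185 \right)} + F{\left(j \right)}} = \frac{1}{2 \left(-2185\right) \left(-3103 - 2185\right) - 834 \sqrt{-791}} = \frac{1}{2 \left(-2185\right) \left(-5288\right) - 834 i \sqrt{791}} = \frac{1}{23108560 - 834 i \sqrt{791}}$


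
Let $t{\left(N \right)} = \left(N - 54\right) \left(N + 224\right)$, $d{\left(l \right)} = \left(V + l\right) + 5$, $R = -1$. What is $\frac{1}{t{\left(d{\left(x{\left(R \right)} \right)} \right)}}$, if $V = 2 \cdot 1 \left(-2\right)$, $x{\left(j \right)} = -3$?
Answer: $- \frac{1}{12432} \approx -8.0438 \cdot 10^{-5}$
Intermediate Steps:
$V = -4$ ($V = 2 \left(-2\right) = -4$)
$d{\left(l \right)} = 1 + l$ ($d{\left(l \right)} = \left(-4 + l\right) + 5 = 1 + l$)
$t{\left(N \right)} = \left(-54 + N\right) \left(224 + N\right)$
$\frac{1}{t{\left(d{\left(x{\left(R \right)} \right)} \right)}} = \frac{1}{-12096 + \left(1 - 3\right)^{2} + 170 \left(1 - 3\right)} = \frac{1}{-12096 + \left(-2\right)^{2} + 170 \left(-2\right)} = \frac{1}{-12096 + 4 - 340} = \frac{1}{-12432} = - \frac{1}{12432}$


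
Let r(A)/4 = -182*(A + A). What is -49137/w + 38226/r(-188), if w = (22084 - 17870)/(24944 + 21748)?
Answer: -22429118010891/41196064 ≈ -5.4445e+5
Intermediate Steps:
r(A) = -1456*A (r(A) = 4*(-182*(A + A)) = 4*(-364*A) = -1456*A)
w = 2107/23346 (w = 4214/46692 = 4214*(1/46692) = 2107/23346 ≈ 0.090251)
-49137/w + 38226/r(-188) = -49137/2107/23346 + 38226/((-1456*(-188))) = -49137*23346/2107 + 38226/273728 = -1147152402/2107 + 38226*(1/273728) = -1147152402/2107 + 19113/136864 = -22429118010891/41196064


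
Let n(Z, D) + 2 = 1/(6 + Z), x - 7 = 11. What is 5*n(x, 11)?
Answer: -235/24 ≈ -9.7917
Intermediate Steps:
x = 18 (x = 7 + 11 = 18)
n(Z, D) = -2 + 1/(6 + Z)
5*n(x, 11) = 5*((-11 - 2*18)/(6 + 18)) = 5*((-11 - 36)/24) = 5*((1/24)*(-47)) = 5*(-47/24) = -235/24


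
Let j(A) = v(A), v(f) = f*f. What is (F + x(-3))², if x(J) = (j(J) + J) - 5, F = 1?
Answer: 4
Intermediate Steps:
v(f) = f²
j(A) = A²
x(J) = -5 + J + J² (x(J) = (J² + J) - 5 = (J + J²) - 5 = -5 + J + J²)
(F + x(-3))² = (1 + (-5 - 3 + (-3)²))² = (1 + (-5 - 3 + 9))² = (1 + 1)² = 2² = 4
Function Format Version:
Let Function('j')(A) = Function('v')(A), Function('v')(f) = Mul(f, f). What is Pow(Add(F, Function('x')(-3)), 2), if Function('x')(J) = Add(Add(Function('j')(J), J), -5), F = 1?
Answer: 4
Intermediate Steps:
Function('v')(f) = Pow(f, 2)
Function('j')(A) = Pow(A, 2)
Function('x')(J) = Add(-5, J, Pow(J, 2)) (Function('x')(J) = Add(Add(Pow(J, 2), J), -5) = Add(Add(J, Pow(J, 2)), -5) = Add(-5, J, Pow(J, 2)))
Pow(Add(F, Function('x')(-3)), 2) = Pow(Add(1, Add(-5, -3, Pow(-3, 2))), 2) = Pow(Add(1, Add(-5, -3, 9)), 2) = Pow(Add(1, 1), 2) = Pow(2, 2) = 4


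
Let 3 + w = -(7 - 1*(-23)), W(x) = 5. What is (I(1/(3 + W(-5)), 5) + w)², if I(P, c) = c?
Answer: 784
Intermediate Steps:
w = -33 (w = -3 - (7 - 1*(-23)) = -3 - (7 + 23) = -3 - 1*30 = -3 - 30 = -33)
(I(1/(3 + W(-5)), 5) + w)² = (5 - 33)² = (-28)² = 784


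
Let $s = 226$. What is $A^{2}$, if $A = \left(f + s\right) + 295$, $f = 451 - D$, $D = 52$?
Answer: $846400$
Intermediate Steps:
$f = 399$ ($f = 451 - 52 = 399$)
$A = 920$ ($A = \left(399 + 226\right) + 295 = 625 + 295 = 920$)
$A^{2} = 920^{2} = 846400$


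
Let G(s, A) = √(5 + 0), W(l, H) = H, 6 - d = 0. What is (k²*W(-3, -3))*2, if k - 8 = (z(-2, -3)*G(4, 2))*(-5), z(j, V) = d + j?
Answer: -12384 + 1920*√5 ≈ -8090.8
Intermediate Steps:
d = 6 (d = 6 - 1*0 = 6 + 0 = 6)
G(s, A) = √5
z(j, V) = 6 + j
k = 8 - 20*√5 (k = 8 + ((6 - 2)*√5)*(-5) = 8 + (4*√5)*(-5) = 8 - 20*√5 ≈ -36.721)
(k²*W(-3, -3))*2 = ((8 - 20*√5)²*(-3))*2 = -3*(8 - 20*√5)²*2 = -6*(8 - 20*√5)²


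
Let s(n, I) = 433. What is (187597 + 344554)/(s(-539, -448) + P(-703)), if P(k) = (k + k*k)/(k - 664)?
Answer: 727450417/98405 ≈ 7392.4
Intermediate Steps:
P(k) = (k + k²)/(-664 + k)
(187597 + 344554)/(s(-539, -448) + P(-703)) = (187597 + 344554)/(433 - 703*(1 - 703)/(-664 - 703)) = 532151/(433 - 703*(-702)/(-1367)) = 532151/(433 - 703*(-1/1367)*(-702)) = 532151/(433 - 493506/1367) = 532151/(98405/1367) = 532151*(1367/98405) = 727450417/98405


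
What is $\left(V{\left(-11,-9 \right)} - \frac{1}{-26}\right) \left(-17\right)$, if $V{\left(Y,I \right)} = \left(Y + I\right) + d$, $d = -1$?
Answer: $\frac{9265}{26} \approx 356.35$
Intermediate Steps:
$V{\left(Y,I \right)} = -1 + I + Y$ ($V{\left(Y,I \right)} = \left(Y + I\right) - 1 = \left(I + Y\right) - 1 = -1 + I + Y$)
$\left(V{\left(-11,-9 \right)} - \frac{1}{-26}\right) \left(-17\right) = \left(\left(-1 - 9 - 11\right) - \frac{1}{-26}\right) \left(-17\right) = \left(-21 - - \frac{1}{26}\right) \left(-17\right) = \left(-21 + \frac{1}{26}\right) \left(-17\right) = \left(- \frac{545}{26}\right) \left(-17\right) = \frac{9265}{26}$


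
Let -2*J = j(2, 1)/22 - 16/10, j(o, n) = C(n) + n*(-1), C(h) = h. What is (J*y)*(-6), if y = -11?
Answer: 264/5 ≈ 52.800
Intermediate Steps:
j(o, n) = 0 (j(o, n) = n + n*(-1) = n - n = 0)
J = ⅘ (J = -(0/22 - 16/10)/2 = -(0*(1/22) - 16*⅒)/2 = -(0 - 8/5)/2 = -½*(-8/5) = ⅘ ≈ 0.80000)
(J*y)*(-6) = ((⅘)*(-11))*(-6) = -44/5*(-6) = 264/5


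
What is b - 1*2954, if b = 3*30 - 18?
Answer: -2882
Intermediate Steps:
b = 72 (b = 90 - 18 = 72)
b - 1*2954 = 72 - 1*2954 = 72 - 2954 = -2882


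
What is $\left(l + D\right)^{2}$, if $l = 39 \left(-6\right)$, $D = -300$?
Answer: $285156$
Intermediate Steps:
$l = -234$
$\left(l + D\right)^{2} = \left(-234 - 300\right)^{2} = \left(-534\right)^{2} = 285156$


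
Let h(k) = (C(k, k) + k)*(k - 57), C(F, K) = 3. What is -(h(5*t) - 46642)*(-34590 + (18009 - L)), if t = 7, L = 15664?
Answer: -1530928110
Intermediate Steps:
h(k) = (-57 + k)*(3 + k) (h(k) = (3 + k)*(k - 57) = (3 + k)*(-57 + k) = (-57 + k)*(3 + k))
-(h(5*t) - 46642)*(-34590 + (18009 - L)) = -((-171 + (5*7)**2 - 270*7) - 46642)*(-34590 + (18009 - 1*15664)) = -((-171 + 35**2 - 54*35) - 46642)*(-34590 + (18009 - 15664)) = -((-171 + 1225 - 1890) - 46642)*(-34590 + 2345) = -(-836 - 46642)*(-32245) = -(-47478)*(-32245) = -1*1530928110 = -1530928110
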